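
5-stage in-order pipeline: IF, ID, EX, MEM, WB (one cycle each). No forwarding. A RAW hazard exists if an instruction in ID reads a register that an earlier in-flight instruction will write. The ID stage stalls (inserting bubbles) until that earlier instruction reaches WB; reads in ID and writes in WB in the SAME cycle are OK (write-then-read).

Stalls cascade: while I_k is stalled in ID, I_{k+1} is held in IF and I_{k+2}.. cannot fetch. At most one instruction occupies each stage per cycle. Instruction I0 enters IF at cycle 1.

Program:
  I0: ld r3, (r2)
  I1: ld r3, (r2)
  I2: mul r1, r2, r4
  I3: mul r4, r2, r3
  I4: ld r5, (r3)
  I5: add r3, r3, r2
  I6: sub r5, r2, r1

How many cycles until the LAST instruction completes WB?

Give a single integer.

I0 ld r3 <- r2: IF@1 ID@2 stall=0 (-) EX@3 MEM@4 WB@5
I1 ld r3 <- r2: IF@2 ID@3 stall=0 (-) EX@4 MEM@5 WB@6
I2 mul r1 <- r2,r4: IF@3 ID@4 stall=0 (-) EX@5 MEM@6 WB@7
I3 mul r4 <- r2,r3: IF@4 ID@5 stall=1 (RAW on I1.r3 (WB@6)) EX@7 MEM@8 WB@9
I4 ld r5 <- r3: IF@5 ID@7 stall=0 (-) EX@8 MEM@9 WB@10
I5 add r3 <- r3,r2: IF@7 ID@8 stall=0 (-) EX@9 MEM@10 WB@11
I6 sub r5 <- r2,r1: IF@8 ID@9 stall=0 (-) EX@10 MEM@11 WB@12

Answer: 12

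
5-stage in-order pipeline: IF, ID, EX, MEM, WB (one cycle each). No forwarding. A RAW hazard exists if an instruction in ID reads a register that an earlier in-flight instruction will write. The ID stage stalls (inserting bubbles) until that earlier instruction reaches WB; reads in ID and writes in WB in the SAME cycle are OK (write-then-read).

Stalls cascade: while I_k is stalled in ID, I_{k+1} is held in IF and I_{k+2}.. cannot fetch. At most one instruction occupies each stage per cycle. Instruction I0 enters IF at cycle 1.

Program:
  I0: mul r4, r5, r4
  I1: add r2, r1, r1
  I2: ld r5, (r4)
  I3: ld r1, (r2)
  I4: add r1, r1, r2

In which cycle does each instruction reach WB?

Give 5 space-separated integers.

I0 mul r4 <- r5,r4: IF@1 ID@2 stall=0 (-) EX@3 MEM@4 WB@5
I1 add r2 <- r1,r1: IF@2 ID@3 stall=0 (-) EX@4 MEM@5 WB@6
I2 ld r5 <- r4: IF@3 ID@4 stall=1 (RAW on I0.r4 (WB@5)) EX@6 MEM@7 WB@8
I3 ld r1 <- r2: IF@4 ID@6 stall=0 (-) EX@7 MEM@8 WB@9
I4 add r1 <- r1,r2: IF@6 ID@7 stall=2 (RAW on I3.r1 (WB@9)) EX@10 MEM@11 WB@12

Answer: 5 6 8 9 12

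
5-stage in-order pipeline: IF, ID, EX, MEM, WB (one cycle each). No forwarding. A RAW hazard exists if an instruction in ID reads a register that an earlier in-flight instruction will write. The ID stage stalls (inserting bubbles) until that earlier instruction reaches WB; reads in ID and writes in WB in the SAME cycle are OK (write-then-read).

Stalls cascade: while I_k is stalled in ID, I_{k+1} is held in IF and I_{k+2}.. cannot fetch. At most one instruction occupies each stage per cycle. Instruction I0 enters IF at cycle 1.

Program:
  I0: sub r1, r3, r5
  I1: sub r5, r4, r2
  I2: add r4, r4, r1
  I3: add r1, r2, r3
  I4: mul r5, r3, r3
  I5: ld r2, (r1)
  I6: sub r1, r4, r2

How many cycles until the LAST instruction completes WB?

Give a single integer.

Answer: 15

Derivation:
I0 sub r1 <- r3,r5: IF@1 ID@2 stall=0 (-) EX@3 MEM@4 WB@5
I1 sub r5 <- r4,r2: IF@2 ID@3 stall=0 (-) EX@4 MEM@5 WB@6
I2 add r4 <- r4,r1: IF@3 ID@4 stall=1 (RAW on I0.r1 (WB@5)) EX@6 MEM@7 WB@8
I3 add r1 <- r2,r3: IF@4 ID@6 stall=0 (-) EX@7 MEM@8 WB@9
I4 mul r5 <- r3,r3: IF@6 ID@7 stall=0 (-) EX@8 MEM@9 WB@10
I5 ld r2 <- r1: IF@7 ID@8 stall=1 (RAW on I3.r1 (WB@9)) EX@10 MEM@11 WB@12
I6 sub r1 <- r4,r2: IF@8 ID@10 stall=2 (RAW on I5.r2 (WB@12)) EX@13 MEM@14 WB@15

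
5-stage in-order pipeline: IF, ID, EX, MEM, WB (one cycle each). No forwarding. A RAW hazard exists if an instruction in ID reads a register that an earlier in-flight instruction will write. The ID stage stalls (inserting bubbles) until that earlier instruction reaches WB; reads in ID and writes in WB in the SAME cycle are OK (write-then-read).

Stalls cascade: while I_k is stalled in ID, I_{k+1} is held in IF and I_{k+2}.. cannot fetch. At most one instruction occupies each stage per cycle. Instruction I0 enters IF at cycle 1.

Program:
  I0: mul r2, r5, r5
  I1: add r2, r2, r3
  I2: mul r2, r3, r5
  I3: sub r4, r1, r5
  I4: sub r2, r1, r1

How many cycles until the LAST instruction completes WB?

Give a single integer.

I0 mul r2 <- r5,r5: IF@1 ID@2 stall=0 (-) EX@3 MEM@4 WB@5
I1 add r2 <- r2,r3: IF@2 ID@3 stall=2 (RAW on I0.r2 (WB@5)) EX@6 MEM@7 WB@8
I2 mul r2 <- r3,r5: IF@3 ID@6 stall=0 (-) EX@7 MEM@8 WB@9
I3 sub r4 <- r1,r5: IF@6 ID@7 stall=0 (-) EX@8 MEM@9 WB@10
I4 sub r2 <- r1,r1: IF@7 ID@8 stall=0 (-) EX@9 MEM@10 WB@11

Answer: 11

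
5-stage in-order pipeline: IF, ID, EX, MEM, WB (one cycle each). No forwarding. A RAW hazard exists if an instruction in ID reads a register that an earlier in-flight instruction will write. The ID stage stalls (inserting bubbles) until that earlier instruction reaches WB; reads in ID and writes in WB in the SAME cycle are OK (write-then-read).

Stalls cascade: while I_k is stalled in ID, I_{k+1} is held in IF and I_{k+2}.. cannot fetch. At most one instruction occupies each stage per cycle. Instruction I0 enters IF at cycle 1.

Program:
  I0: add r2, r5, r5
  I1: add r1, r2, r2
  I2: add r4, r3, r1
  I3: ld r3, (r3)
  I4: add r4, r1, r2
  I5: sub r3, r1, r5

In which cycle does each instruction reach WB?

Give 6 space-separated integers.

I0 add r2 <- r5,r5: IF@1 ID@2 stall=0 (-) EX@3 MEM@4 WB@5
I1 add r1 <- r2,r2: IF@2 ID@3 stall=2 (RAW on I0.r2 (WB@5)) EX@6 MEM@7 WB@8
I2 add r4 <- r3,r1: IF@3 ID@6 stall=2 (RAW on I1.r1 (WB@8)) EX@9 MEM@10 WB@11
I3 ld r3 <- r3: IF@6 ID@9 stall=0 (-) EX@10 MEM@11 WB@12
I4 add r4 <- r1,r2: IF@9 ID@10 stall=0 (-) EX@11 MEM@12 WB@13
I5 sub r3 <- r1,r5: IF@10 ID@11 stall=0 (-) EX@12 MEM@13 WB@14

Answer: 5 8 11 12 13 14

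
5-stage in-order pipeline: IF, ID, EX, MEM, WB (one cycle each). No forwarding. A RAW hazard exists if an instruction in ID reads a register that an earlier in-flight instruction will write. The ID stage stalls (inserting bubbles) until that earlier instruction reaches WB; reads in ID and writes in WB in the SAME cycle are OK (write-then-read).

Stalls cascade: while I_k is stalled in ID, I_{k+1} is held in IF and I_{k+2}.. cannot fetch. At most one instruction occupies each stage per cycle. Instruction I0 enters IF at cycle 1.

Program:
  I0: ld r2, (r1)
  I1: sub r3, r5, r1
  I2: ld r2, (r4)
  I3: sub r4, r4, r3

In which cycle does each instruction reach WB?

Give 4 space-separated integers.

Answer: 5 6 7 9

Derivation:
I0 ld r2 <- r1: IF@1 ID@2 stall=0 (-) EX@3 MEM@4 WB@5
I1 sub r3 <- r5,r1: IF@2 ID@3 stall=0 (-) EX@4 MEM@5 WB@6
I2 ld r2 <- r4: IF@3 ID@4 stall=0 (-) EX@5 MEM@6 WB@7
I3 sub r4 <- r4,r3: IF@4 ID@5 stall=1 (RAW on I1.r3 (WB@6)) EX@7 MEM@8 WB@9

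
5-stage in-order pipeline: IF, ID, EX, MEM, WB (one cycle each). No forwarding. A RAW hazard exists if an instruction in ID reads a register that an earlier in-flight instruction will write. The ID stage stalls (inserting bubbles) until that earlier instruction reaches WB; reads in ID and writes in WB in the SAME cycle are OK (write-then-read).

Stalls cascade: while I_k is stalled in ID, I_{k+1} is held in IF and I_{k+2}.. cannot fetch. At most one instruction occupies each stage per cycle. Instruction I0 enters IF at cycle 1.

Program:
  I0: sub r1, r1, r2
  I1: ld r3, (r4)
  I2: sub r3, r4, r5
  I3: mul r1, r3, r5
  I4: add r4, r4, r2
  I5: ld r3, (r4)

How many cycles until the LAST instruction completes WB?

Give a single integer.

Answer: 14

Derivation:
I0 sub r1 <- r1,r2: IF@1 ID@2 stall=0 (-) EX@3 MEM@4 WB@5
I1 ld r3 <- r4: IF@2 ID@3 stall=0 (-) EX@4 MEM@5 WB@6
I2 sub r3 <- r4,r5: IF@3 ID@4 stall=0 (-) EX@5 MEM@6 WB@7
I3 mul r1 <- r3,r5: IF@4 ID@5 stall=2 (RAW on I2.r3 (WB@7)) EX@8 MEM@9 WB@10
I4 add r4 <- r4,r2: IF@5 ID@8 stall=0 (-) EX@9 MEM@10 WB@11
I5 ld r3 <- r4: IF@8 ID@9 stall=2 (RAW on I4.r4 (WB@11)) EX@12 MEM@13 WB@14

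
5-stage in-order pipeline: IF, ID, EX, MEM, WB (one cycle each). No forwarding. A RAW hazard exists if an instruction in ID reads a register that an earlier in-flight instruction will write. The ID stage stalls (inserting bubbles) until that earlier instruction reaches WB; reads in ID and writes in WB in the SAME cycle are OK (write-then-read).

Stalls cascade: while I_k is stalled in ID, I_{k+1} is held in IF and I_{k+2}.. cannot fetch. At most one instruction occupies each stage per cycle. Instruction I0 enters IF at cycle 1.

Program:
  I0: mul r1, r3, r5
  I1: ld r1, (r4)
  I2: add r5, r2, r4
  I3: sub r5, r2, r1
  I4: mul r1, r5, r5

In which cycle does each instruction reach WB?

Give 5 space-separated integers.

I0 mul r1 <- r3,r5: IF@1 ID@2 stall=0 (-) EX@3 MEM@4 WB@5
I1 ld r1 <- r4: IF@2 ID@3 stall=0 (-) EX@4 MEM@5 WB@6
I2 add r5 <- r2,r4: IF@3 ID@4 stall=0 (-) EX@5 MEM@6 WB@7
I3 sub r5 <- r2,r1: IF@4 ID@5 stall=1 (RAW on I1.r1 (WB@6)) EX@7 MEM@8 WB@9
I4 mul r1 <- r5,r5: IF@5 ID@7 stall=2 (RAW on I3.r5 (WB@9)) EX@10 MEM@11 WB@12

Answer: 5 6 7 9 12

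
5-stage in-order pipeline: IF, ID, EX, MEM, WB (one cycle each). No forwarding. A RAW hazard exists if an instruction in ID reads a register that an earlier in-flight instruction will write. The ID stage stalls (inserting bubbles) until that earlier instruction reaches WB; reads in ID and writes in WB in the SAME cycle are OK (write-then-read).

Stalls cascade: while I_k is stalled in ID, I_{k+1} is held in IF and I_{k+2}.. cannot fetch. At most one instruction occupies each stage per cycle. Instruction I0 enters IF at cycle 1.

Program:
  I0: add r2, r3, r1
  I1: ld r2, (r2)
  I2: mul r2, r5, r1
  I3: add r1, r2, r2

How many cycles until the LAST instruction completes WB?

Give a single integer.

I0 add r2 <- r3,r1: IF@1 ID@2 stall=0 (-) EX@3 MEM@4 WB@5
I1 ld r2 <- r2: IF@2 ID@3 stall=2 (RAW on I0.r2 (WB@5)) EX@6 MEM@7 WB@8
I2 mul r2 <- r5,r1: IF@3 ID@6 stall=0 (-) EX@7 MEM@8 WB@9
I3 add r1 <- r2,r2: IF@6 ID@7 stall=2 (RAW on I2.r2 (WB@9)) EX@10 MEM@11 WB@12

Answer: 12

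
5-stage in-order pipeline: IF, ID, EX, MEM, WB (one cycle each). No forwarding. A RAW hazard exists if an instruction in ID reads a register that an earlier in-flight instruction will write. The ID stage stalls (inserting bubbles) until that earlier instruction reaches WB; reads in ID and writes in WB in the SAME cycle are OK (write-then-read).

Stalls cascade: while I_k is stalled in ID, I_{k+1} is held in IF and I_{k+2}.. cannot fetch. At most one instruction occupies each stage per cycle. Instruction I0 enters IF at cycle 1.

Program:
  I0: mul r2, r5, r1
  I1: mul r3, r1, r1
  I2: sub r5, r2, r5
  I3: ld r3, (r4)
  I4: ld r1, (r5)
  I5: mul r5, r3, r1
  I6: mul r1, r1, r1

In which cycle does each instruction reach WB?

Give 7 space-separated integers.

Answer: 5 6 8 9 11 14 15

Derivation:
I0 mul r2 <- r5,r1: IF@1 ID@2 stall=0 (-) EX@3 MEM@4 WB@5
I1 mul r3 <- r1,r1: IF@2 ID@3 stall=0 (-) EX@4 MEM@5 WB@6
I2 sub r5 <- r2,r5: IF@3 ID@4 stall=1 (RAW on I0.r2 (WB@5)) EX@6 MEM@7 WB@8
I3 ld r3 <- r4: IF@4 ID@6 stall=0 (-) EX@7 MEM@8 WB@9
I4 ld r1 <- r5: IF@6 ID@7 stall=1 (RAW on I2.r5 (WB@8)) EX@9 MEM@10 WB@11
I5 mul r5 <- r3,r1: IF@7 ID@9 stall=2 (RAW on I4.r1 (WB@11)) EX@12 MEM@13 WB@14
I6 mul r1 <- r1,r1: IF@9 ID@12 stall=0 (-) EX@13 MEM@14 WB@15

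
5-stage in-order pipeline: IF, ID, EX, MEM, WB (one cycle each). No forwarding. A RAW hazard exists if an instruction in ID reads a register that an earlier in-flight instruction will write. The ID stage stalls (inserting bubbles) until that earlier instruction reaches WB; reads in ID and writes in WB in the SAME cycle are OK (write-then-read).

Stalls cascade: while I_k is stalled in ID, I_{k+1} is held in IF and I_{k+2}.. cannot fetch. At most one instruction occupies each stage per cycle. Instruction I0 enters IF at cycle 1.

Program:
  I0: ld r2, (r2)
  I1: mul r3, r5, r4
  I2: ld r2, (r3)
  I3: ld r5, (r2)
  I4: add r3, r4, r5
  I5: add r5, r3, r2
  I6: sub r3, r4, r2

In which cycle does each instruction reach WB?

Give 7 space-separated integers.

I0 ld r2 <- r2: IF@1 ID@2 stall=0 (-) EX@3 MEM@4 WB@5
I1 mul r3 <- r5,r4: IF@2 ID@3 stall=0 (-) EX@4 MEM@5 WB@6
I2 ld r2 <- r3: IF@3 ID@4 stall=2 (RAW on I1.r3 (WB@6)) EX@7 MEM@8 WB@9
I3 ld r5 <- r2: IF@4 ID@7 stall=2 (RAW on I2.r2 (WB@9)) EX@10 MEM@11 WB@12
I4 add r3 <- r4,r5: IF@7 ID@10 stall=2 (RAW on I3.r5 (WB@12)) EX@13 MEM@14 WB@15
I5 add r5 <- r3,r2: IF@10 ID@13 stall=2 (RAW on I4.r3 (WB@15)) EX@16 MEM@17 WB@18
I6 sub r3 <- r4,r2: IF@13 ID@16 stall=0 (-) EX@17 MEM@18 WB@19

Answer: 5 6 9 12 15 18 19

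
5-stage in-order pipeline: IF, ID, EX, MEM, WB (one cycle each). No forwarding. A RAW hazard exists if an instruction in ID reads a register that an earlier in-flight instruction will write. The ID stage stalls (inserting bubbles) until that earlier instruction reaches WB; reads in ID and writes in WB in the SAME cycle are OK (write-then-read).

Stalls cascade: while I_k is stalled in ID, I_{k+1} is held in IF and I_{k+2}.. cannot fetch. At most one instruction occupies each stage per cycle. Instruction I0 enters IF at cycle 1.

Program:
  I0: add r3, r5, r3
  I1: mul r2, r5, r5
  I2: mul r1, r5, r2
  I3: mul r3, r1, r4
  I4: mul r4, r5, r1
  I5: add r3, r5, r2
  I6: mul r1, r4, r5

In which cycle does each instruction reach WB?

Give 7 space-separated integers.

I0 add r3 <- r5,r3: IF@1 ID@2 stall=0 (-) EX@3 MEM@4 WB@5
I1 mul r2 <- r5,r5: IF@2 ID@3 stall=0 (-) EX@4 MEM@5 WB@6
I2 mul r1 <- r5,r2: IF@3 ID@4 stall=2 (RAW on I1.r2 (WB@6)) EX@7 MEM@8 WB@9
I3 mul r3 <- r1,r4: IF@4 ID@7 stall=2 (RAW on I2.r1 (WB@9)) EX@10 MEM@11 WB@12
I4 mul r4 <- r5,r1: IF@7 ID@10 stall=0 (-) EX@11 MEM@12 WB@13
I5 add r3 <- r5,r2: IF@10 ID@11 stall=0 (-) EX@12 MEM@13 WB@14
I6 mul r1 <- r4,r5: IF@11 ID@12 stall=1 (RAW on I4.r4 (WB@13)) EX@14 MEM@15 WB@16

Answer: 5 6 9 12 13 14 16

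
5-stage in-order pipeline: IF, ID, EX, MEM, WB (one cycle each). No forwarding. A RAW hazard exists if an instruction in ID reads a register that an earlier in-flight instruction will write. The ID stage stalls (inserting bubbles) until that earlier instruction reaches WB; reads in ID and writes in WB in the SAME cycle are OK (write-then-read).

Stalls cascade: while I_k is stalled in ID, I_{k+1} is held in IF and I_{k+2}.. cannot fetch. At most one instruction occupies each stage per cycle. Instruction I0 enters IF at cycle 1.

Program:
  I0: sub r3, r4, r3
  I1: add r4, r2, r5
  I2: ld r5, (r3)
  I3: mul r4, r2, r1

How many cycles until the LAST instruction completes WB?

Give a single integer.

I0 sub r3 <- r4,r3: IF@1 ID@2 stall=0 (-) EX@3 MEM@4 WB@5
I1 add r4 <- r2,r5: IF@2 ID@3 stall=0 (-) EX@4 MEM@5 WB@6
I2 ld r5 <- r3: IF@3 ID@4 stall=1 (RAW on I0.r3 (WB@5)) EX@6 MEM@7 WB@8
I3 mul r4 <- r2,r1: IF@4 ID@6 stall=0 (-) EX@7 MEM@8 WB@9

Answer: 9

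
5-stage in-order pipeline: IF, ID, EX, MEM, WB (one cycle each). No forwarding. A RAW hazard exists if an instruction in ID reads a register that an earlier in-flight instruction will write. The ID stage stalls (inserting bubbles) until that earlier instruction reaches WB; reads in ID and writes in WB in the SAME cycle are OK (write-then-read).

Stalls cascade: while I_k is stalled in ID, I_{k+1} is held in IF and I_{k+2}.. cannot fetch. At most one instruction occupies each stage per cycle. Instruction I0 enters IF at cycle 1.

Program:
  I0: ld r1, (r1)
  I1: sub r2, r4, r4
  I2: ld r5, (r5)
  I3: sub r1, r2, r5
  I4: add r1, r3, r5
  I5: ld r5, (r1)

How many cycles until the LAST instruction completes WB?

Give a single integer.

I0 ld r1 <- r1: IF@1 ID@2 stall=0 (-) EX@3 MEM@4 WB@5
I1 sub r2 <- r4,r4: IF@2 ID@3 stall=0 (-) EX@4 MEM@5 WB@6
I2 ld r5 <- r5: IF@3 ID@4 stall=0 (-) EX@5 MEM@6 WB@7
I3 sub r1 <- r2,r5: IF@4 ID@5 stall=2 (RAW on I2.r5 (WB@7)) EX@8 MEM@9 WB@10
I4 add r1 <- r3,r5: IF@5 ID@8 stall=0 (-) EX@9 MEM@10 WB@11
I5 ld r5 <- r1: IF@8 ID@9 stall=2 (RAW on I4.r1 (WB@11)) EX@12 MEM@13 WB@14

Answer: 14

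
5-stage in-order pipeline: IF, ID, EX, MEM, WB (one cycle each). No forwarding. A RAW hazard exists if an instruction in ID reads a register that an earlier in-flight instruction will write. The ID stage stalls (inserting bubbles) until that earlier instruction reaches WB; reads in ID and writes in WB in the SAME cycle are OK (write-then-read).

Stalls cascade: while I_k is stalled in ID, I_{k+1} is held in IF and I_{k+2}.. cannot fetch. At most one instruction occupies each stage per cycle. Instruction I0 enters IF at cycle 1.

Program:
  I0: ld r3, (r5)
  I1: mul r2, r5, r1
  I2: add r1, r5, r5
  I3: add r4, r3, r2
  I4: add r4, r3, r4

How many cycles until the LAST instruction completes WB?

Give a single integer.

I0 ld r3 <- r5: IF@1 ID@2 stall=0 (-) EX@3 MEM@4 WB@5
I1 mul r2 <- r5,r1: IF@2 ID@3 stall=0 (-) EX@4 MEM@5 WB@6
I2 add r1 <- r5,r5: IF@3 ID@4 stall=0 (-) EX@5 MEM@6 WB@7
I3 add r4 <- r3,r2: IF@4 ID@5 stall=1 (RAW on I1.r2 (WB@6)) EX@7 MEM@8 WB@9
I4 add r4 <- r3,r4: IF@5 ID@7 stall=2 (RAW on I3.r4 (WB@9)) EX@10 MEM@11 WB@12

Answer: 12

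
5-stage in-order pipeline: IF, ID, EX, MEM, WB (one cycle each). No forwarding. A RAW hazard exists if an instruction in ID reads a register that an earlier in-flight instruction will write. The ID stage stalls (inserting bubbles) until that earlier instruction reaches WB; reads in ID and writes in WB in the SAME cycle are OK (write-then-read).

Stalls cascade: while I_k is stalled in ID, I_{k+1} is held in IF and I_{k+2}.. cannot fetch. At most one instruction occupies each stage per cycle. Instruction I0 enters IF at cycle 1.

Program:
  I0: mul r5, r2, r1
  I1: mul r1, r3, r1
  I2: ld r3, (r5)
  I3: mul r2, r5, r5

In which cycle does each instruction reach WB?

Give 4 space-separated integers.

Answer: 5 6 8 9

Derivation:
I0 mul r5 <- r2,r1: IF@1 ID@2 stall=0 (-) EX@3 MEM@4 WB@5
I1 mul r1 <- r3,r1: IF@2 ID@3 stall=0 (-) EX@4 MEM@5 WB@6
I2 ld r3 <- r5: IF@3 ID@4 stall=1 (RAW on I0.r5 (WB@5)) EX@6 MEM@7 WB@8
I3 mul r2 <- r5,r5: IF@4 ID@6 stall=0 (-) EX@7 MEM@8 WB@9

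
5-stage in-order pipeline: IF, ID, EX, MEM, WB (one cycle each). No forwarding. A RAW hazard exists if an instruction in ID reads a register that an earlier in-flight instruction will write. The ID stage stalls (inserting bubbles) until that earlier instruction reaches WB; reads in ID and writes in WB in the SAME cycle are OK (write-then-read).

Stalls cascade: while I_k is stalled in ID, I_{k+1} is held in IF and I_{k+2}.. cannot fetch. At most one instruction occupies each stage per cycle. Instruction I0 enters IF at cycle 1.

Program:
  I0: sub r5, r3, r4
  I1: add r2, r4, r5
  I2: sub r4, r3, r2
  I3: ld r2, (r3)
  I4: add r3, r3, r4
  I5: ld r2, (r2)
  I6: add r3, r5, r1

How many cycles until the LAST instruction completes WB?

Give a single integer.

Answer: 16

Derivation:
I0 sub r5 <- r3,r4: IF@1 ID@2 stall=0 (-) EX@3 MEM@4 WB@5
I1 add r2 <- r4,r5: IF@2 ID@3 stall=2 (RAW on I0.r5 (WB@5)) EX@6 MEM@7 WB@8
I2 sub r4 <- r3,r2: IF@3 ID@6 stall=2 (RAW on I1.r2 (WB@8)) EX@9 MEM@10 WB@11
I3 ld r2 <- r3: IF@6 ID@9 stall=0 (-) EX@10 MEM@11 WB@12
I4 add r3 <- r3,r4: IF@9 ID@10 stall=1 (RAW on I2.r4 (WB@11)) EX@12 MEM@13 WB@14
I5 ld r2 <- r2: IF@10 ID@12 stall=0 (-) EX@13 MEM@14 WB@15
I6 add r3 <- r5,r1: IF@12 ID@13 stall=0 (-) EX@14 MEM@15 WB@16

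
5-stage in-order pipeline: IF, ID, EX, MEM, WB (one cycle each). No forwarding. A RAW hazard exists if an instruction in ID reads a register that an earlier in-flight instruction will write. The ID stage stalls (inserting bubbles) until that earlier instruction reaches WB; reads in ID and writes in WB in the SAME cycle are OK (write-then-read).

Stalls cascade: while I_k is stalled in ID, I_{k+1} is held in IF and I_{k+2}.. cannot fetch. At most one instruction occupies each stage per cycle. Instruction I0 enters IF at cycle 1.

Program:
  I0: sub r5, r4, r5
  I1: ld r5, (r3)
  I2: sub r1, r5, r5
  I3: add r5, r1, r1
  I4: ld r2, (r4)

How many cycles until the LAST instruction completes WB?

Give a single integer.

Answer: 13

Derivation:
I0 sub r5 <- r4,r5: IF@1 ID@2 stall=0 (-) EX@3 MEM@4 WB@5
I1 ld r5 <- r3: IF@2 ID@3 stall=0 (-) EX@4 MEM@5 WB@6
I2 sub r1 <- r5,r5: IF@3 ID@4 stall=2 (RAW on I1.r5 (WB@6)) EX@7 MEM@8 WB@9
I3 add r5 <- r1,r1: IF@4 ID@7 stall=2 (RAW on I2.r1 (WB@9)) EX@10 MEM@11 WB@12
I4 ld r2 <- r4: IF@7 ID@10 stall=0 (-) EX@11 MEM@12 WB@13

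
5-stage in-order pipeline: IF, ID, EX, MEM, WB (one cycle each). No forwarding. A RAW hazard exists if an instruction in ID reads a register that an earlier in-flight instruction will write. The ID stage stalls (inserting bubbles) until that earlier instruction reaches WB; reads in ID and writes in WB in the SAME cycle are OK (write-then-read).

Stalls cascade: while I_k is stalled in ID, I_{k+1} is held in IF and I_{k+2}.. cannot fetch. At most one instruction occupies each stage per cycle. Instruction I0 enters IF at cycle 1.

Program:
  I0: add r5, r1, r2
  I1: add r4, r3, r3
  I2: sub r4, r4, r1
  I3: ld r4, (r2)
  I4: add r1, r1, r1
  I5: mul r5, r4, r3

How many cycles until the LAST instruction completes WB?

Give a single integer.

Answer: 13

Derivation:
I0 add r5 <- r1,r2: IF@1 ID@2 stall=0 (-) EX@3 MEM@4 WB@5
I1 add r4 <- r3,r3: IF@2 ID@3 stall=0 (-) EX@4 MEM@5 WB@6
I2 sub r4 <- r4,r1: IF@3 ID@4 stall=2 (RAW on I1.r4 (WB@6)) EX@7 MEM@8 WB@9
I3 ld r4 <- r2: IF@4 ID@7 stall=0 (-) EX@8 MEM@9 WB@10
I4 add r1 <- r1,r1: IF@7 ID@8 stall=0 (-) EX@9 MEM@10 WB@11
I5 mul r5 <- r4,r3: IF@8 ID@9 stall=1 (RAW on I3.r4 (WB@10)) EX@11 MEM@12 WB@13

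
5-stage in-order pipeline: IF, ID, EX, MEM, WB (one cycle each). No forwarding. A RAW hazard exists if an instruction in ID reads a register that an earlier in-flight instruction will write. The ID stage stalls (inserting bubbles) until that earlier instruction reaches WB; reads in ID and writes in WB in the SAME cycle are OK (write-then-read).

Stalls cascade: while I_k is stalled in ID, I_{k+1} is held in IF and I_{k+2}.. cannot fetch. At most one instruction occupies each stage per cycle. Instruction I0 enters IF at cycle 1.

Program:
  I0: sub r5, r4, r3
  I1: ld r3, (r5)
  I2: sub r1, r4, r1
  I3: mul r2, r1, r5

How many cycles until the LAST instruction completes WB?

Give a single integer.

Answer: 12

Derivation:
I0 sub r5 <- r4,r3: IF@1 ID@2 stall=0 (-) EX@3 MEM@4 WB@5
I1 ld r3 <- r5: IF@2 ID@3 stall=2 (RAW on I0.r5 (WB@5)) EX@6 MEM@7 WB@8
I2 sub r1 <- r4,r1: IF@3 ID@6 stall=0 (-) EX@7 MEM@8 WB@9
I3 mul r2 <- r1,r5: IF@6 ID@7 stall=2 (RAW on I2.r1 (WB@9)) EX@10 MEM@11 WB@12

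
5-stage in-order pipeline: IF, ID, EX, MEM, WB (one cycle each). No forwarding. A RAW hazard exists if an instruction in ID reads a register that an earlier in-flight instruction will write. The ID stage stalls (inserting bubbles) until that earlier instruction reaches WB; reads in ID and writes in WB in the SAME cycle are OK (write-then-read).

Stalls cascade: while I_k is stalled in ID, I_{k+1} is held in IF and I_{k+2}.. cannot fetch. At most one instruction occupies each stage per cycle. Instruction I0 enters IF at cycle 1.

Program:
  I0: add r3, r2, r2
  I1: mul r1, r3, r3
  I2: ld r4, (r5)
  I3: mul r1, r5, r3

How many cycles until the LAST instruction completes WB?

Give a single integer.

I0 add r3 <- r2,r2: IF@1 ID@2 stall=0 (-) EX@3 MEM@4 WB@5
I1 mul r1 <- r3,r3: IF@2 ID@3 stall=2 (RAW on I0.r3 (WB@5)) EX@6 MEM@7 WB@8
I2 ld r4 <- r5: IF@3 ID@6 stall=0 (-) EX@7 MEM@8 WB@9
I3 mul r1 <- r5,r3: IF@6 ID@7 stall=0 (-) EX@8 MEM@9 WB@10

Answer: 10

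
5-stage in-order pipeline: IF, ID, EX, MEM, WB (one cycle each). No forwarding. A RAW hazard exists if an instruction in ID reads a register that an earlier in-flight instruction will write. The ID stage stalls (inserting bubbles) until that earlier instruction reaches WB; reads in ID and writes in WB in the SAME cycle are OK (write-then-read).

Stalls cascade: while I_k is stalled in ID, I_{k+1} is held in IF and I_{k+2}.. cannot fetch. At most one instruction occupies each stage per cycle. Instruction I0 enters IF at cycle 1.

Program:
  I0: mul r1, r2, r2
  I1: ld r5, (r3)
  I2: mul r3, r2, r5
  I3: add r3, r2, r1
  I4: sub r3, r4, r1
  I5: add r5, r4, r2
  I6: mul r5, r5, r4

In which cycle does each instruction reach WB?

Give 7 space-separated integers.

I0 mul r1 <- r2,r2: IF@1 ID@2 stall=0 (-) EX@3 MEM@4 WB@5
I1 ld r5 <- r3: IF@2 ID@3 stall=0 (-) EX@4 MEM@5 WB@6
I2 mul r3 <- r2,r5: IF@3 ID@4 stall=2 (RAW on I1.r5 (WB@6)) EX@7 MEM@8 WB@9
I3 add r3 <- r2,r1: IF@4 ID@7 stall=0 (-) EX@8 MEM@9 WB@10
I4 sub r3 <- r4,r1: IF@7 ID@8 stall=0 (-) EX@9 MEM@10 WB@11
I5 add r5 <- r4,r2: IF@8 ID@9 stall=0 (-) EX@10 MEM@11 WB@12
I6 mul r5 <- r5,r4: IF@9 ID@10 stall=2 (RAW on I5.r5 (WB@12)) EX@13 MEM@14 WB@15

Answer: 5 6 9 10 11 12 15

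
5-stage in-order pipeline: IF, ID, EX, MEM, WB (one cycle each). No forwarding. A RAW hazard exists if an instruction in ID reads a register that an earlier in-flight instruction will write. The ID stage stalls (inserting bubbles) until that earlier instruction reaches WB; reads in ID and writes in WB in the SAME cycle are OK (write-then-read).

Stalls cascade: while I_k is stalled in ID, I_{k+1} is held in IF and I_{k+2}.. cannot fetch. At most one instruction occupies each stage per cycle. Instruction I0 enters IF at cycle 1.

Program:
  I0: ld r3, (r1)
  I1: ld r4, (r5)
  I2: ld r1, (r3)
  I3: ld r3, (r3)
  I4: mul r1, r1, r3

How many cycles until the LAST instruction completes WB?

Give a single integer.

I0 ld r3 <- r1: IF@1 ID@2 stall=0 (-) EX@3 MEM@4 WB@5
I1 ld r4 <- r5: IF@2 ID@3 stall=0 (-) EX@4 MEM@5 WB@6
I2 ld r1 <- r3: IF@3 ID@4 stall=1 (RAW on I0.r3 (WB@5)) EX@6 MEM@7 WB@8
I3 ld r3 <- r3: IF@4 ID@6 stall=0 (-) EX@7 MEM@8 WB@9
I4 mul r1 <- r1,r3: IF@6 ID@7 stall=2 (RAW on I3.r3 (WB@9)) EX@10 MEM@11 WB@12

Answer: 12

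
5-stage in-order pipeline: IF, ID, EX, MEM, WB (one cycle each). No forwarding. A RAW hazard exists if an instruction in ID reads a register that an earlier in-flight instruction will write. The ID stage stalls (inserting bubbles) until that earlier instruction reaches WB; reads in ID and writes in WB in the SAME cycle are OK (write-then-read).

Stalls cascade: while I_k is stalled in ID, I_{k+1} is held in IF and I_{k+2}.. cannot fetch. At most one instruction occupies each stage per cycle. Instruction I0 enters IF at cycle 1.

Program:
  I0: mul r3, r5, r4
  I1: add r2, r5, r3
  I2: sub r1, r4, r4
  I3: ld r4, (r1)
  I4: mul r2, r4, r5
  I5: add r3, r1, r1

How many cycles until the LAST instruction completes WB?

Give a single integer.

I0 mul r3 <- r5,r4: IF@1 ID@2 stall=0 (-) EX@3 MEM@4 WB@5
I1 add r2 <- r5,r3: IF@2 ID@3 stall=2 (RAW on I0.r3 (WB@5)) EX@6 MEM@7 WB@8
I2 sub r1 <- r4,r4: IF@3 ID@6 stall=0 (-) EX@7 MEM@8 WB@9
I3 ld r4 <- r1: IF@6 ID@7 stall=2 (RAW on I2.r1 (WB@9)) EX@10 MEM@11 WB@12
I4 mul r2 <- r4,r5: IF@7 ID@10 stall=2 (RAW on I3.r4 (WB@12)) EX@13 MEM@14 WB@15
I5 add r3 <- r1,r1: IF@10 ID@13 stall=0 (-) EX@14 MEM@15 WB@16

Answer: 16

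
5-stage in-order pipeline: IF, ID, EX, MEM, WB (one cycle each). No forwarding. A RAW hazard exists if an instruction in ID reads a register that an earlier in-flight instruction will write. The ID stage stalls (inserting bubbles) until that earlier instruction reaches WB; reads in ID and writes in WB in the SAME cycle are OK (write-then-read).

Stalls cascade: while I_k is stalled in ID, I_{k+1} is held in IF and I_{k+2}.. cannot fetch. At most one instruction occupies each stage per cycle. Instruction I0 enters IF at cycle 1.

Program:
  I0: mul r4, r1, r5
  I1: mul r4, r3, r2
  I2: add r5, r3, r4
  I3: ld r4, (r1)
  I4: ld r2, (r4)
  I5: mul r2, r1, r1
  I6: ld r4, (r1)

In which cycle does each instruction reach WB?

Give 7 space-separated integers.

Answer: 5 6 9 10 13 14 15

Derivation:
I0 mul r4 <- r1,r5: IF@1 ID@2 stall=0 (-) EX@3 MEM@4 WB@5
I1 mul r4 <- r3,r2: IF@2 ID@3 stall=0 (-) EX@4 MEM@5 WB@6
I2 add r5 <- r3,r4: IF@3 ID@4 stall=2 (RAW on I1.r4 (WB@6)) EX@7 MEM@8 WB@9
I3 ld r4 <- r1: IF@4 ID@7 stall=0 (-) EX@8 MEM@9 WB@10
I4 ld r2 <- r4: IF@7 ID@8 stall=2 (RAW on I3.r4 (WB@10)) EX@11 MEM@12 WB@13
I5 mul r2 <- r1,r1: IF@8 ID@11 stall=0 (-) EX@12 MEM@13 WB@14
I6 ld r4 <- r1: IF@11 ID@12 stall=0 (-) EX@13 MEM@14 WB@15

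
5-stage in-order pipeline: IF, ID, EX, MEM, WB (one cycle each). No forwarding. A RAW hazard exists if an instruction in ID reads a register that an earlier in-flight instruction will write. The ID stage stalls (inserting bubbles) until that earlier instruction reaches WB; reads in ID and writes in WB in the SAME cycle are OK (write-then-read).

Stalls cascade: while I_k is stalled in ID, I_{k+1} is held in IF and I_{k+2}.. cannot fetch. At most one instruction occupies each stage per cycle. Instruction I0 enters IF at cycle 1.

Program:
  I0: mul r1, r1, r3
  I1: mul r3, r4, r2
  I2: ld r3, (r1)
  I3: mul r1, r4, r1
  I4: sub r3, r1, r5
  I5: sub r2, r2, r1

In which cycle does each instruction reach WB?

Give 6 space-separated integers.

I0 mul r1 <- r1,r3: IF@1 ID@2 stall=0 (-) EX@3 MEM@4 WB@5
I1 mul r3 <- r4,r2: IF@2 ID@3 stall=0 (-) EX@4 MEM@5 WB@6
I2 ld r3 <- r1: IF@3 ID@4 stall=1 (RAW on I0.r1 (WB@5)) EX@6 MEM@7 WB@8
I3 mul r1 <- r4,r1: IF@4 ID@6 stall=0 (-) EX@7 MEM@8 WB@9
I4 sub r3 <- r1,r5: IF@6 ID@7 stall=2 (RAW on I3.r1 (WB@9)) EX@10 MEM@11 WB@12
I5 sub r2 <- r2,r1: IF@7 ID@10 stall=0 (-) EX@11 MEM@12 WB@13

Answer: 5 6 8 9 12 13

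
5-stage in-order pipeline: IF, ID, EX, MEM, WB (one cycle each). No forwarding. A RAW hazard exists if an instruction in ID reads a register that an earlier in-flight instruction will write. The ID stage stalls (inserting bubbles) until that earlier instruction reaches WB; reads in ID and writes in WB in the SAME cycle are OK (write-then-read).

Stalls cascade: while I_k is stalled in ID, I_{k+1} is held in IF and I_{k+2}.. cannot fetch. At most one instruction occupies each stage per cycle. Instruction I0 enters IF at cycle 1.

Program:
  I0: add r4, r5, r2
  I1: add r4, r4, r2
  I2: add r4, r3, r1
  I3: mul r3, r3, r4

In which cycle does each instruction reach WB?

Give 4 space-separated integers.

Answer: 5 8 9 12

Derivation:
I0 add r4 <- r5,r2: IF@1 ID@2 stall=0 (-) EX@3 MEM@4 WB@5
I1 add r4 <- r4,r2: IF@2 ID@3 stall=2 (RAW on I0.r4 (WB@5)) EX@6 MEM@7 WB@8
I2 add r4 <- r3,r1: IF@3 ID@6 stall=0 (-) EX@7 MEM@8 WB@9
I3 mul r3 <- r3,r4: IF@6 ID@7 stall=2 (RAW on I2.r4 (WB@9)) EX@10 MEM@11 WB@12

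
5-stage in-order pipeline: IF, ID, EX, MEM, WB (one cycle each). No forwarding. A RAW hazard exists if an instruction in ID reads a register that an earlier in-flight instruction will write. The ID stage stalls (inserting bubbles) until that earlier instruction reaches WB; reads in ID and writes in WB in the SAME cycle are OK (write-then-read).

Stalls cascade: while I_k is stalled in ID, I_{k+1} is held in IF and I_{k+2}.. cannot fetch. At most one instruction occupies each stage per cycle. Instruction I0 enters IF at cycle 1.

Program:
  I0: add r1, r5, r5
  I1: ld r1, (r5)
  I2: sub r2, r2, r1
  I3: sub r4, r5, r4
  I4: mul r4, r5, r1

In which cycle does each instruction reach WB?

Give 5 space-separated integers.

Answer: 5 6 9 10 11

Derivation:
I0 add r1 <- r5,r5: IF@1 ID@2 stall=0 (-) EX@3 MEM@4 WB@5
I1 ld r1 <- r5: IF@2 ID@3 stall=0 (-) EX@4 MEM@5 WB@6
I2 sub r2 <- r2,r1: IF@3 ID@4 stall=2 (RAW on I1.r1 (WB@6)) EX@7 MEM@8 WB@9
I3 sub r4 <- r5,r4: IF@4 ID@7 stall=0 (-) EX@8 MEM@9 WB@10
I4 mul r4 <- r5,r1: IF@7 ID@8 stall=0 (-) EX@9 MEM@10 WB@11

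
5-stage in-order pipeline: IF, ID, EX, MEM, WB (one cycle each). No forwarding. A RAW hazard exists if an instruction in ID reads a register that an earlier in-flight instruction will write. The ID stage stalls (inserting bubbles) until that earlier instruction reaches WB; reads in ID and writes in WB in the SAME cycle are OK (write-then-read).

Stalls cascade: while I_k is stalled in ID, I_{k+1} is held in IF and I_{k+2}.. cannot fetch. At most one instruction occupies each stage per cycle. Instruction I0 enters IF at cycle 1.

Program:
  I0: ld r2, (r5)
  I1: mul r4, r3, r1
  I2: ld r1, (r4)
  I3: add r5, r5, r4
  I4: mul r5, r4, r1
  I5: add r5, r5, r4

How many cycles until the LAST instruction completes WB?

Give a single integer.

Answer: 15

Derivation:
I0 ld r2 <- r5: IF@1 ID@2 stall=0 (-) EX@3 MEM@4 WB@5
I1 mul r4 <- r3,r1: IF@2 ID@3 stall=0 (-) EX@4 MEM@5 WB@6
I2 ld r1 <- r4: IF@3 ID@4 stall=2 (RAW on I1.r4 (WB@6)) EX@7 MEM@8 WB@9
I3 add r5 <- r5,r4: IF@4 ID@7 stall=0 (-) EX@8 MEM@9 WB@10
I4 mul r5 <- r4,r1: IF@7 ID@8 stall=1 (RAW on I2.r1 (WB@9)) EX@10 MEM@11 WB@12
I5 add r5 <- r5,r4: IF@8 ID@10 stall=2 (RAW on I4.r5 (WB@12)) EX@13 MEM@14 WB@15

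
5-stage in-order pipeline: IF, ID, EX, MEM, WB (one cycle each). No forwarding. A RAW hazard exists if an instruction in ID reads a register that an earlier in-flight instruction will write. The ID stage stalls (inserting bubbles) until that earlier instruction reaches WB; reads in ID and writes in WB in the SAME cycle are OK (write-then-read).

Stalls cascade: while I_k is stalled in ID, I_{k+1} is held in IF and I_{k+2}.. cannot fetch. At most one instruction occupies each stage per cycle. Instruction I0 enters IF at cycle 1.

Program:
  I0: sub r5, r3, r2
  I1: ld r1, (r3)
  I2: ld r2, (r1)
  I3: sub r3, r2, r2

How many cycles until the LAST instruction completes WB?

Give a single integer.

I0 sub r5 <- r3,r2: IF@1 ID@2 stall=0 (-) EX@3 MEM@4 WB@5
I1 ld r1 <- r3: IF@2 ID@3 stall=0 (-) EX@4 MEM@5 WB@6
I2 ld r2 <- r1: IF@3 ID@4 stall=2 (RAW on I1.r1 (WB@6)) EX@7 MEM@8 WB@9
I3 sub r3 <- r2,r2: IF@4 ID@7 stall=2 (RAW on I2.r2 (WB@9)) EX@10 MEM@11 WB@12

Answer: 12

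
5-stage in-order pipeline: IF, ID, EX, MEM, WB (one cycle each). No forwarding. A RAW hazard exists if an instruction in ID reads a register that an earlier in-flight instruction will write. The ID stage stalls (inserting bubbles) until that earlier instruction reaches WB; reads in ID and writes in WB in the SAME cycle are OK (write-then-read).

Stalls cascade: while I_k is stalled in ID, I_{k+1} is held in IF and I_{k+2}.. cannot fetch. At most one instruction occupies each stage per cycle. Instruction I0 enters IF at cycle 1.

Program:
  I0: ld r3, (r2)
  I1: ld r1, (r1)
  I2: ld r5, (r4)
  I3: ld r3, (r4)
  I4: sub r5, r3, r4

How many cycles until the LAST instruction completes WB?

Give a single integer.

I0 ld r3 <- r2: IF@1 ID@2 stall=0 (-) EX@3 MEM@4 WB@5
I1 ld r1 <- r1: IF@2 ID@3 stall=0 (-) EX@4 MEM@5 WB@6
I2 ld r5 <- r4: IF@3 ID@4 stall=0 (-) EX@5 MEM@6 WB@7
I3 ld r3 <- r4: IF@4 ID@5 stall=0 (-) EX@6 MEM@7 WB@8
I4 sub r5 <- r3,r4: IF@5 ID@6 stall=2 (RAW on I3.r3 (WB@8)) EX@9 MEM@10 WB@11

Answer: 11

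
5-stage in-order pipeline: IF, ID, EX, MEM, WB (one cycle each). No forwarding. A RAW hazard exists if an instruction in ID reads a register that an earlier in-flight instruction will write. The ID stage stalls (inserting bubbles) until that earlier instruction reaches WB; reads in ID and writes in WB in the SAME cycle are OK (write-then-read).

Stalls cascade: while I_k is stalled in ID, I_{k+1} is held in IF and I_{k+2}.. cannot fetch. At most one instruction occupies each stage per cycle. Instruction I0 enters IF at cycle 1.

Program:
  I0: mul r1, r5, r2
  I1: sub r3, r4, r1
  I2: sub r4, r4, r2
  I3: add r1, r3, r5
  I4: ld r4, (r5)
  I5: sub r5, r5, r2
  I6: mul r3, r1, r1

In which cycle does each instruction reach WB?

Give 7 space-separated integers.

I0 mul r1 <- r5,r2: IF@1 ID@2 stall=0 (-) EX@3 MEM@4 WB@5
I1 sub r3 <- r4,r1: IF@2 ID@3 stall=2 (RAW on I0.r1 (WB@5)) EX@6 MEM@7 WB@8
I2 sub r4 <- r4,r2: IF@3 ID@6 stall=0 (-) EX@7 MEM@8 WB@9
I3 add r1 <- r3,r5: IF@6 ID@7 stall=1 (RAW on I1.r3 (WB@8)) EX@9 MEM@10 WB@11
I4 ld r4 <- r5: IF@7 ID@9 stall=0 (-) EX@10 MEM@11 WB@12
I5 sub r5 <- r5,r2: IF@9 ID@10 stall=0 (-) EX@11 MEM@12 WB@13
I6 mul r3 <- r1,r1: IF@10 ID@11 stall=0 (-) EX@12 MEM@13 WB@14

Answer: 5 8 9 11 12 13 14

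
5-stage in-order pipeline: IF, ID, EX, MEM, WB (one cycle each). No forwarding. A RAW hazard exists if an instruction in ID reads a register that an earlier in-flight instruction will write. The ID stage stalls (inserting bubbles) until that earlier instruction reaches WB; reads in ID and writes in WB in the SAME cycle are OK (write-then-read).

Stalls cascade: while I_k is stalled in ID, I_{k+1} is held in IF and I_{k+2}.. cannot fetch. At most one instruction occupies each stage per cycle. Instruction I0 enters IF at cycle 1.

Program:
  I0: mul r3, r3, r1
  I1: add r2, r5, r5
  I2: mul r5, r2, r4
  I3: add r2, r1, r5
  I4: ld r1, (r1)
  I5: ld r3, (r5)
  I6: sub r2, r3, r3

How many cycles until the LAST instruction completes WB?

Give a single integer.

I0 mul r3 <- r3,r1: IF@1 ID@2 stall=0 (-) EX@3 MEM@4 WB@5
I1 add r2 <- r5,r5: IF@2 ID@3 stall=0 (-) EX@4 MEM@5 WB@6
I2 mul r5 <- r2,r4: IF@3 ID@4 stall=2 (RAW on I1.r2 (WB@6)) EX@7 MEM@8 WB@9
I3 add r2 <- r1,r5: IF@4 ID@7 stall=2 (RAW on I2.r5 (WB@9)) EX@10 MEM@11 WB@12
I4 ld r1 <- r1: IF@7 ID@10 stall=0 (-) EX@11 MEM@12 WB@13
I5 ld r3 <- r5: IF@10 ID@11 stall=0 (-) EX@12 MEM@13 WB@14
I6 sub r2 <- r3,r3: IF@11 ID@12 stall=2 (RAW on I5.r3 (WB@14)) EX@15 MEM@16 WB@17

Answer: 17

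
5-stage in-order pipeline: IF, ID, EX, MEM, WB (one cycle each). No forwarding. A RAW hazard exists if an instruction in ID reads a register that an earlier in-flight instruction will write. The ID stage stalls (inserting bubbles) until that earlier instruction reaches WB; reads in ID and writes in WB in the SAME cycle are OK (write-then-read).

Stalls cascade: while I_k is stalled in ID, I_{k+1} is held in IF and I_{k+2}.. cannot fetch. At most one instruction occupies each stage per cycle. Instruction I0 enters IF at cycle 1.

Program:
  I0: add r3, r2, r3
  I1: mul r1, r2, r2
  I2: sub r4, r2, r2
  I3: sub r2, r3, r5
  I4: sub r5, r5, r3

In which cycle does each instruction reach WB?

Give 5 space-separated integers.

Answer: 5 6 7 8 9

Derivation:
I0 add r3 <- r2,r3: IF@1 ID@2 stall=0 (-) EX@3 MEM@4 WB@5
I1 mul r1 <- r2,r2: IF@2 ID@3 stall=0 (-) EX@4 MEM@5 WB@6
I2 sub r4 <- r2,r2: IF@3 ID@4 stall=0 (-) EX@5 MEM@6 WB@7
I3 sub r2 <- r3,r5: IF@4 ID@5 stall=0 (-) EX@6 MEM@7 WB@8
I4 sub r5 <- r5,r3: IF@5 ID@6 stall=0 (-) EX@7 MEM@8 WB@9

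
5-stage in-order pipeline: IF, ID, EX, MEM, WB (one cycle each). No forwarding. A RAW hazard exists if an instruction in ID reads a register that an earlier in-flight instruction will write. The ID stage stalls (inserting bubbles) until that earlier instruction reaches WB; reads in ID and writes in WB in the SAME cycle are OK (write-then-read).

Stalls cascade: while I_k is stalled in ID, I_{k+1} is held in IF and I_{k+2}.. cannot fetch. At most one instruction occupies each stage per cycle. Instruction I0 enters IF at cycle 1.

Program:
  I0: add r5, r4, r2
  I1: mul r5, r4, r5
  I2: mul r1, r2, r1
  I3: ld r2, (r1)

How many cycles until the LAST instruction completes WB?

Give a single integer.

I0 add r5 <- r4,r2: IF@1 ID@2 stall=0 (-) EX@3 MEM@4 WB@5
I1 mul r5 <- r4,r5: IF@2 ID@3 stall=2 (RAW on I0.r5 (WB@5)) EX@6 MEM@7 WB@8
I2 mul r1 <- r2,r1: IF@3 ID@6 stall=0 (-) EX@7 MEM@8 WB@9
I3 ld r2 <- r1: IF@6 ID@7 stall=2 (RAW on I2.r1 (WB@9)) EX@10 MEM@11 WB@12

Answer: 12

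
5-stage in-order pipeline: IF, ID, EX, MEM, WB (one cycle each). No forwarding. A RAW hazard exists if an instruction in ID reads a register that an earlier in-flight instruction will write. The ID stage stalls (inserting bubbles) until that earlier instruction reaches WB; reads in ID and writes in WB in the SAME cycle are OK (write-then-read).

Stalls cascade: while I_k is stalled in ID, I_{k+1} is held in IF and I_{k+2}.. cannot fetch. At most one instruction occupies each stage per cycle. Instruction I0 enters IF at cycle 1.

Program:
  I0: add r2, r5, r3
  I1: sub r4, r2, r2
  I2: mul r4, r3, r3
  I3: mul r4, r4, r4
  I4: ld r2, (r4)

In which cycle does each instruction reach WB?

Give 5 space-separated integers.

Answer: 5 8 9 12 15

Derivation:
I0 add r2 <- r5,r3: IF@1 ID@2 stall=0 (-) EX@3 MEM@4 WB@5
I1 sub r4 <- r2,r2: IF@2 ID@3 stall=2 (RAW on I0.r2 (WB@5)) EX@6 MEM@7 WB@8
I2 mul r4 <- r3,r3: IF@3 ID@6 stall=0 (-) EX@7 MEM@8 WB@9
I3 mul r4 <- r4,r4: IF@6 ID@7 stall=2 (RAW on I2.r4 (WB@9)) EX@10 MEM@11 WB@12
I4 ld r2 <- r4: IF@7 ID@10 stall=2 (RAW on I3.r4 (WB@12)) EX@13 MEM@14 WB@15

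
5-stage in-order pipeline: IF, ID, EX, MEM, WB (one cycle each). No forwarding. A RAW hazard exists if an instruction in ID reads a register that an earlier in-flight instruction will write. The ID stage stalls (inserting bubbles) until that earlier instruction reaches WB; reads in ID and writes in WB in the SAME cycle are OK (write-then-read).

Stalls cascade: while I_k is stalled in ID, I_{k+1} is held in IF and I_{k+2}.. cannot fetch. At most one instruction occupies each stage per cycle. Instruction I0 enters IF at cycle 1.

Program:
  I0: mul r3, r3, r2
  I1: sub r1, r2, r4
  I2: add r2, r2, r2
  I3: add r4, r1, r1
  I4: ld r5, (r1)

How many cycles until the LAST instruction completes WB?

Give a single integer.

I0 mul r3 <- r3,r2: IF@1 ID@2 stall=0 (-) EX@3 MEM@4 WB@5
I1 sub r1 <- r2,r4: IF@2 ID@3 stall=0 (-) EX@4 MEM@5 WB@6
I2 add r2 <- r2,r2: IF@3 ID@4 stall=0 (-) EX@5 MEM@6 WB@7
I3 add r4 <- r1,r1: IF@4 ID@5 stall=1 (RAW on I1.r1 (WB@6)) EX@7 MEM@8 WB@9
I4 ld r5 <- r1: IF@5 ID@7 stall=0 (-) EX@8 MEM@9 WB@10

Answer: 10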